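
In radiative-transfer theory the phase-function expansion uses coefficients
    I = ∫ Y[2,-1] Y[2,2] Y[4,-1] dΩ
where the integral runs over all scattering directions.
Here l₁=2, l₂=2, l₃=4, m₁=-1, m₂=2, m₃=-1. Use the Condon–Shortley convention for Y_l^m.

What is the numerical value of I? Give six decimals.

-0.090112

m-sum 0 ✓  L=8 even ✓  0≤4≤4 ✓
Π(2lᵢ+1) = 5×5×9 = 225
triangle coeff Δ(2,2,4) = 1/630
Σ_t [0,0]: t=0:+1/16 = 1/16
(3j)²=2/35 [(2 2 4; 0 0 0)], sign=+1
Σ_t [0,0]: t=0:+1/144 = 1/144
(3j)²=1/126 [(2 2 4; -1 2 -1)], sign=-1
⇒ 4πI² = 5/49
I = (-1)√(5/49/(4π)) = -0.09011188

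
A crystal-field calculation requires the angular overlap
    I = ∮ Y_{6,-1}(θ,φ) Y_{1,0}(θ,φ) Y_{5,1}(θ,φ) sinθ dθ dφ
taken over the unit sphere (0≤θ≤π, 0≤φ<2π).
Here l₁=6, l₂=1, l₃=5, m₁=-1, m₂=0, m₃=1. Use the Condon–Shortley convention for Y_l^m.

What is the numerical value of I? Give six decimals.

Checks pass: Σm=0; 12 even; l₃=5∈[5,7].
(2·6+1)(2·1+1)(2·5+1) = 429
Δ: 2! 10! 0! / 13! → 1/858
sum: t=1:−1/14400 = -1/14400
3j²(6 1 5; 0 0 0) = Δ·Π!·Σ² = 6/143  (sign +1)
sum: t=1:−1/17280 = -1/17280
3j²(6 1 5; -1 0 1) = Δ·Π!·Σ² = 35/858  (sign -1)
combine: 4πI² = 429·6/143·35/858 = 105/143
take √, sign -1: I = -0.24172507

-0.241725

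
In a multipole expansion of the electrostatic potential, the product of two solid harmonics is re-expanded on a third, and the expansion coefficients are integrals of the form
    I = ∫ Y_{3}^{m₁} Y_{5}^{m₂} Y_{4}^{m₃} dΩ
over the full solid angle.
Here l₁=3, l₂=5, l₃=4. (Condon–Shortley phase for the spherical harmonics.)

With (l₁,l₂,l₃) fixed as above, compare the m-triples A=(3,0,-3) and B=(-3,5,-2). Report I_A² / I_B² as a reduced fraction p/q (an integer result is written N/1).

Shared (l₁,l₂,l₃)=(3,5,4): N and (l;000)² cancel in I_A²/I_B².
A: Δ = 4!·2!·6!/13! = 1/180180; Racah Σ t=0..0: t=0:+1/5760 = 1/5760; ⇒ 3j(3 5 4; 3 0 -3)² = 5/572, sgn -1
B: Δ = 4!·2!·6!/13! = 1/180180; Racah Σ t=4..4: t=4:+1/34560 = 1/34560; ⇒ 3j(3 5 4; -3 5 -2)² = 5/286, sgn +1
I_A²/I_B² = (5/572)/(5/286) = 1/2

1/2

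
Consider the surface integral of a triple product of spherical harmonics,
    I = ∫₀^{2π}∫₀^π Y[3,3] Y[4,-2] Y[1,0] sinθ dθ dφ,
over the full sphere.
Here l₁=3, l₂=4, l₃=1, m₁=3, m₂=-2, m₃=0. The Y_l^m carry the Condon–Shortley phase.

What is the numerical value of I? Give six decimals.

m-sum = 3 − 2 + 0 = 1 ≠ 0 ⇒ I = 0

0.000000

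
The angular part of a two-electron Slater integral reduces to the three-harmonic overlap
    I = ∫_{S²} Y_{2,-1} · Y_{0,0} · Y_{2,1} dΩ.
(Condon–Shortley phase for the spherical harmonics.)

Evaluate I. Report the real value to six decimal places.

-0.282095

Rules hold: Σm=0, L=4 even, 2≤2≤2.
N = 5·1·5 = 25
Δ = 0!·4!·0!/5! = 1/5
Racah Σ t=0..0: t=0:+1/4 = 1/4
⇒ 3j(2 0 2; 0 0 0)² = 1/5, sgn +1
Racah Σ t=0..0: t=0:+1/6 = 1/6
⇒ 3j(2 0 2; -1 0 1)² = 1/5, sgn -1
4πI² = N·(3j₀)²·(3jₘ)² = 1/1
I = -1·√(1/4π) = -0.28209479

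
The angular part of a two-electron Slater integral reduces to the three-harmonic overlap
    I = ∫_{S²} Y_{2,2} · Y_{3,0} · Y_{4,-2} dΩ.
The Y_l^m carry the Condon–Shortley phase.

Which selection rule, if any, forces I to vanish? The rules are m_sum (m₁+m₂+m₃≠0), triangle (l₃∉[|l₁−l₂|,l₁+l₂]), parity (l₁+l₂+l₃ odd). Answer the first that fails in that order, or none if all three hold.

parity

azimuthal sum: 2 + 0 − 2 = 0  ✓
1 ≤ 4 ≤ 5 (triangle on l)  ✓
L = 2 + 3 + 4 = 9 (odd)  ✗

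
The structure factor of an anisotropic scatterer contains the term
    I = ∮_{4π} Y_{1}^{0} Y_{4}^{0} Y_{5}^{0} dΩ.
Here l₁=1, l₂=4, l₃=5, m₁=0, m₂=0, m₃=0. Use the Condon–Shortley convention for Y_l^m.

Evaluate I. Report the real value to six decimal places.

0.245532

Checks pass: Σm=0; 10 even; l₃=5∈[3,5].
(2·1+1)(2·4+1)(2·5+1) = 297
Δ: 0! 2! 8! / 11! → 1/495
sum: t=0:+1/576 = 1/576
3j²(1 4 5; 0 0 0) = Δ·Π!·Σ² = 5/99  (sign -1)
(m-triple is (0,0,0) — same symbol as above.)
combine: 4πI² = 297·5/99·5/99 = 25/33
take √, sign +1: I = 0.24553200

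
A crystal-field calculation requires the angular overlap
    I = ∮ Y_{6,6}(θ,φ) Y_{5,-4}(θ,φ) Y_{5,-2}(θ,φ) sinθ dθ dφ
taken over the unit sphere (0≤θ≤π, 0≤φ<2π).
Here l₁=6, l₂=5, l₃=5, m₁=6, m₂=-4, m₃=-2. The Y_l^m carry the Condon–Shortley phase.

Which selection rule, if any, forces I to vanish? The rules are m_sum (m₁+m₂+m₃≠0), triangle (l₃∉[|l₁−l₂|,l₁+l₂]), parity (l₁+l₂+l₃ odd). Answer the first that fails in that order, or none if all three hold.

azimuthal sum: 6 − 4 − 2 = 0  ✓
1 ≤ 5 ≤ 11 (triangle on l)  ✓
L = 6 + 5 + 5 = 16 (even)  ✓

none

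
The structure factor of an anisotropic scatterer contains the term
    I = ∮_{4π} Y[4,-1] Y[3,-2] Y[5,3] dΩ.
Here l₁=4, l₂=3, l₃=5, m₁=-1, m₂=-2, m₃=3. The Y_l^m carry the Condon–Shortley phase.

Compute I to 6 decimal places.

m-sum 0 ✓  L=12 even ✓  1≤5≤7 ✓
Π(2lᵢ+1) = 9×7×11 = 693
triangle coeff Δ(4,3,5) = 1/180180
Σ_t [0,2]: t=0:+1/576 t=1:−1/144 t=2:+1/576 = -1/288
(3j)²=20/1001 [(4 3 5; 0 0 0)], sign=+1
Σ_t [0,1]: t=0:+1/1440 t=1:−1/1152 = -1/5760
(3j)²=1/858 [(4 3 5; -1 -2 3)], sign=-1
⇒ 4πI² = 30/1859
I = (-1)√(30/1859/(4π)) = -0.03583571

-0.035836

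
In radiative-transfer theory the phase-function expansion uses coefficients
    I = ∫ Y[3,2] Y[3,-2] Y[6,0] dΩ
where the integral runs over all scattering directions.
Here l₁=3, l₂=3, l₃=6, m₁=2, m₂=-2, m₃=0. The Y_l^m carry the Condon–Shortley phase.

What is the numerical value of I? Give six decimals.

Rules hold: Σm=0, L=12 even, 0≤6≤6.
N = 7·7·13 = 637
Δ = 0!·6!·6!/13! = 1/12012
Racah Σ t=0..0: t=0:+1/1296 = 1/1296
⇒ 3j(3 3 6; 0 0 0)² = 100/3003, sgn +1
Racah Σ t=0..0: t=0:+1/14400 = 1/14400
⇒ 3j(3 3 6; 2 -2 0)² = 3/1001, sgn +1
4πI² = N·(3j₀)²·(3jₘ)² = 100/1573
I = +1·√(0.0635728/4π) = 0.07112638

0.071126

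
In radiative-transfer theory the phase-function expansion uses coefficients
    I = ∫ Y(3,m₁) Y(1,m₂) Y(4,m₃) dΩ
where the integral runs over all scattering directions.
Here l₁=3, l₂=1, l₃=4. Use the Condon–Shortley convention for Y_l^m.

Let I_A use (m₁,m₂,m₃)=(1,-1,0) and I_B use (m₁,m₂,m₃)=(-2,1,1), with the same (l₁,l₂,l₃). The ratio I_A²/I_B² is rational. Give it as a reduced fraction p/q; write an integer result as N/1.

l's match ⇒ only the (l;m) 3-j factors differ between A and B.
A: triangle coeff Δ(3,1,4) = 1/252; Σ_t [0,0]: t=0:+1/96 = 1/96; (3j)²=1/42 [(3 1 4; 1 -1 0)], sign=+1
B: triangle coeff Δ(3,1,4) = 1/252; Σ_t [0,0]: t=0:+1/240 = 1/240; (3j)²=1/84 [(3 1 4; -2 1 1)], sign=-1
I_A²/I_B² = (1/42)/(1/84) = 2/1

2/1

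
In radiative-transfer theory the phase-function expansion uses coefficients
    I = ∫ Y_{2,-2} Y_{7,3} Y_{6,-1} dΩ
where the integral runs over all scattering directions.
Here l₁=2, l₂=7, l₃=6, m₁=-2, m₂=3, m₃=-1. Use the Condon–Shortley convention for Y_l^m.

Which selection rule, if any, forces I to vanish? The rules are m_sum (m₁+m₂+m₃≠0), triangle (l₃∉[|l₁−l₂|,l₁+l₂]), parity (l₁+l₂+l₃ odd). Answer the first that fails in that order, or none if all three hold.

parity

Σmᵢ = 0  ✓
l₃∈[|l₁−l₂|,l₁+l₂]=[5,9], have l₃=6  ✓
Σlᵢ = 15 ⇒ odd  ✗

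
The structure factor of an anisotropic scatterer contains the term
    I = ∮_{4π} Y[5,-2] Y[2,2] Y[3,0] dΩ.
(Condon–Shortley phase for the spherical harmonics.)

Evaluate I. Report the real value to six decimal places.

0.141758

m-sum 0 ✓  L=10 even ✓  3≤3≤7 ✓
Π(2lᵢ+1) = 11×5×7 = 385
triangle coeff Δ(5,2,3) = 1/2310
Σ_t [2,2]: t=2:+1/144 = 1/144
(3j)²=10/231 [(5 2 3; 0 0 0)], sign=-1
Σ_t [4,4]: t=4:+1/864 = 1/864
(3j)²=1/66 [(5 2 3; -2 2 0)], sign=-1
⇒ 4πI² = 25/99
I = (+1)√(25/99/(4π)) = 0.14175797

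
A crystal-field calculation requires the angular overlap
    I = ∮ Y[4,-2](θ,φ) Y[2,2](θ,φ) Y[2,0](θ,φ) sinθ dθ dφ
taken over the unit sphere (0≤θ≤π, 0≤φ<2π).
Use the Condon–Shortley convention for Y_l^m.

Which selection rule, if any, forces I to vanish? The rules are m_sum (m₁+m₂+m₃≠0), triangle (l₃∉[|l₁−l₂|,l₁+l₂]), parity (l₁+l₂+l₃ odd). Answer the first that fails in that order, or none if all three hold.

Σmᵢ = 0  ✓
l₃∈[|l₁−l₂|,l₁+l₂]=[2,6], have l₃=2  ✓
Σlᵢ = 8 ⇒ even  ✓

none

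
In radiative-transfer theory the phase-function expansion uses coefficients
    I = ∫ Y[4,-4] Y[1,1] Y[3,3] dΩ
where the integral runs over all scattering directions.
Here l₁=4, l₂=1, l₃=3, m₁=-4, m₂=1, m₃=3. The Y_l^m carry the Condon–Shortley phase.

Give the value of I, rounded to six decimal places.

Checks pass: Σm=0; 8 even; l₃=3∈[3,5].
(2·4+1)(2·1+1)(2·3+1) = 189
Δ: 2! 6! 0! / 9! → 1/252
sum: t=1:−1/36 = -1/36
3j²(4 1 3; 0 0 0) = Δ·Π!·Σ² = 4/63  (sign +1)
sum: t=2:+1/1440 = 1/1440
3j²(4 1 3; -4 1 3) = Δ·Π!·Σ² = 1/9  (sign +1)
combine: 4πI² = 189·4/63·1/9 = 4/3
take √, sign +1: I = 0.32573501

0.325735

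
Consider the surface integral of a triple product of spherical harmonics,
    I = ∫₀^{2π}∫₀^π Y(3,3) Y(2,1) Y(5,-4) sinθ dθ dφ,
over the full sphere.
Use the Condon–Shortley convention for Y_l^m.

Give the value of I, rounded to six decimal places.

Checks pass: Σm=0; 10 even; l₃=5∈[1,5].
(2·3+1)(2·2+1)(2·5+1) = 385
Δ: 0! 6! 4! / 11! → 1/2310
sum: t=0:+1/144 = 1/144
3j²(3 2 5; 0 0 0) = Δ·Π!·Σ² = 10/231  (sign -1)
sum: t=0:+1/4320 = 1/4320
3j²(3 2 5; 3 1 -4) = Δ·Π!·Σ² = 2/55  (sign -1)
combine: 4πI² = 385·10/231·2/55 = 20/33
take √, sign +1: I = 0.21961050

0.219610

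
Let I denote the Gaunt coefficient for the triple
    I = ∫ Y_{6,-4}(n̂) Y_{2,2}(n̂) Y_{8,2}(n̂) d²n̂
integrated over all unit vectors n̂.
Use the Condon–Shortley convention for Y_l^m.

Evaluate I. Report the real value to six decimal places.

0.032867

Checks pass: Σm=0; 16 even; l₃=8∈[4,8].
(2·6+1)(2·2+1)(2·8+1) = 1105
Δ: 0! 12! 4! / 17! → 1/30940
sum: t=0:+1/2073600 = 1/2073600
3j²(6 2 8; 0 0 0) = Δ·Π!·Σ² = 28/1105  (sign +1)
sum: t=0:+1/174182400 = 1/174182400
3j²(6 2 8; -4 2 2) = Δ·Π!·Σ² = 3/6188  (sign +1)
combine: 4πI² = 1105·28/1105·3/6188 = 3/221
take √, sign +1: I = 0.03286696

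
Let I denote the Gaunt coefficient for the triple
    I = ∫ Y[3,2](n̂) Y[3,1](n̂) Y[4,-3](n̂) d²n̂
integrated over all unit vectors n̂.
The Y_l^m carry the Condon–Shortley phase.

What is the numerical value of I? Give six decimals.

Rules hold: Σm=0, L=10 even, 0≤4≤6.
N = 7·7·9 = 441
Δ = 2!·4!·4!/11! = 1/34650
Racah Σ t=0..2: t=0:+1/72 t=1:−1/16 t=2:+1/72 = -5/144
⇒ 3j(3 3 4; 0 0 0)² = 2/77, sgn -1
Racah Σ t=0..1: t=0:+1/288 t=1:−1/144 = -1/288
⇒ 3j(3 3 4; 2 1 -3)² = 1/99, sgn +1
4πI² = N·(3j₀)²·(3jₘ)² = 14/121
I = -1·√(0.115702/4π) = -0.09595473

-0.095955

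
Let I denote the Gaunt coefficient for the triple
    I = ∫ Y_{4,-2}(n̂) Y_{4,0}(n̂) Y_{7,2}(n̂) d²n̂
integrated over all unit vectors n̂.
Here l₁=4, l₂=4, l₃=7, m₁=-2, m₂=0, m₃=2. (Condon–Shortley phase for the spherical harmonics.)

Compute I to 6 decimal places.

Σlᵢ=15 odd — θ-integrand is odd under cosθ→−cosθ; I=0

0.000000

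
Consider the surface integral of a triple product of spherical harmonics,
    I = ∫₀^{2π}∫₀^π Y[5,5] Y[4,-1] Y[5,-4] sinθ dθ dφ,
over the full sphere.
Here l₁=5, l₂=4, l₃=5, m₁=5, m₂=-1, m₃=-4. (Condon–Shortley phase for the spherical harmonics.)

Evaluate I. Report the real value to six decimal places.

Checks pass: Σm=0; 14 even; l₃=5∈[1,9].
(2·5+1)(2·4+1)(2·5+1) = 1089
Δ: 4! 6! 4! / 15! → 1/3153150
sum: t=0:+1/69120 t=1:−1/1728 t=2:+1/576 t=3:−1/1728 t=4:+1/69120 = 7/11520
3j²(5 4 5; 0 0 0) = Δ·Π!·Σ² = 2/143  (sign -1)
sum: t=0:+1/103680 = 1/103680
3j²(5 4 5; 5 -1 -4) = Δ·Π!·Σ² = 4/143  (sign -1)
combine: 4πI² = 1089·2/143·4/143 = 72/169
take √, sign +1: I = 0.18412721

0.184127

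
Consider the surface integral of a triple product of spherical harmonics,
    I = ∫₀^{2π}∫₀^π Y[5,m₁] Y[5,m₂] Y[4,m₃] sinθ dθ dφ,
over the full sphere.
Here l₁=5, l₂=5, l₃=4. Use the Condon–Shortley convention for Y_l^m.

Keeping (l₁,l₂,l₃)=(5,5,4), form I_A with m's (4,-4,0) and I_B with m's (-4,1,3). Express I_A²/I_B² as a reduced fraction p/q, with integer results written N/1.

Shared (l₁,l₂,l₃)=(5,5,4): N and (l;000)² cancel in I_A²/I_B².
A: Δ = 6!·4!·4!/15! = 1/3153150; Racah Σ t=0..1: t=0:+1/25920 t=1:−1/69120 = 1/41472; ⇒ 3j(5 5 4; 4 -4 0)² = 2/143, sgn +1
B: Δ = 6!·4!·4!/15! = 1/3153150; Racah Σ t=5..6: t=5:−1/17280 t=6:+1/103680 = -1/20736; ⇒ 3j(5 5 4; -4 1 3)² = 10/429, sgn +1
I_A²/I_B² = (2/143)/(10/429) = 3/5

3/5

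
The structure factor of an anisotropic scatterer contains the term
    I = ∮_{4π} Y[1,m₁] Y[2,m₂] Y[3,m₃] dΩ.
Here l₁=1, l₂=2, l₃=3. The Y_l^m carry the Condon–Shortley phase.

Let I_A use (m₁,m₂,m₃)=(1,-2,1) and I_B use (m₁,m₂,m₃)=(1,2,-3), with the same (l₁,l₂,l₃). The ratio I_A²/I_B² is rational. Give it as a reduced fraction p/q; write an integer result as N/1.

Shared (l₁,l₂,l₃)=(1,2,3): N and (l;000)² cancel in I_A²/I_B².
A: Δ = 0!·2!·4!/7! = 1/105; Racah Σ t=0..0: t=0:+1/48 = 1/48; ⇒ 3j(1 2 3; 1 -2 1)² = 1/105, sgn +1
B: Δ = 0!·2!·4!/7! = 1/105; Racah Σ t=0..0: t=0:+1/48 = 1/48; ⇒ 3j(1 2 3; 1 2 -3)² = 1/7, sgn +1
I_A²/I_B² = (1/105)/(1/7) = 1/15

1/15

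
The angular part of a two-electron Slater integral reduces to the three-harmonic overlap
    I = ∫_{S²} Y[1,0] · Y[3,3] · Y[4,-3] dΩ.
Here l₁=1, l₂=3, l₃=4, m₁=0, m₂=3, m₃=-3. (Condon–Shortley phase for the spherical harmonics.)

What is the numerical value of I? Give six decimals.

Rules hold: Σm=0, L=8 even, 2≤4≤4.
N = 3·7·9 = 189
Δ = 0!·2!·6!/9! = 1/252
Racah Σ t=0..0: t=0:+1/36 = 1/36
⇒ 3j(1 3 4; 0 0 0)² = 4/63, sgn +1
Racah Σ t=0..0: t=0:+1/720 = 1/720
⇒ 3j(1 3 4; 0 3 -3)² = 1/36, sgn -1
4πI² = N·(3j₀)²·(3jₘ)² = 1/3
I = -1·√(0.333333/4π) = -0.16286750

-0.162868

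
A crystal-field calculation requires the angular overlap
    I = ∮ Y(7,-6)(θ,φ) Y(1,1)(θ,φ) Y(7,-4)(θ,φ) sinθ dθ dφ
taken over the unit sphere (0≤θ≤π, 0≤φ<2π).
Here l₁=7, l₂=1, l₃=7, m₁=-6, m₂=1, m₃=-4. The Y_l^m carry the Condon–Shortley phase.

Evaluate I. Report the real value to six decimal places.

-6 + 1 − 4 = -9 ≠ 0: azimuthal integral kills it; I = 0

0.000000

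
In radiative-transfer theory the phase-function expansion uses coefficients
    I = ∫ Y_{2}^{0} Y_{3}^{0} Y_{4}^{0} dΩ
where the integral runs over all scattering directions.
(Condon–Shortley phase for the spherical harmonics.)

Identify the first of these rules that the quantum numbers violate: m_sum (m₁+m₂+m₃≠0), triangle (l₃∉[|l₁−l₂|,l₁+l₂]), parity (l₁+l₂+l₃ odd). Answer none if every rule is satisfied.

m₁+m₂+m₃ = 0 + 0 + 0 = 0  ✓
triangle: |2−3|=1 ≤ l₃=4 ≤ 2+3=5  ✓
parity: l₁+l₂+l₃ = 9 is odd  ✗

parity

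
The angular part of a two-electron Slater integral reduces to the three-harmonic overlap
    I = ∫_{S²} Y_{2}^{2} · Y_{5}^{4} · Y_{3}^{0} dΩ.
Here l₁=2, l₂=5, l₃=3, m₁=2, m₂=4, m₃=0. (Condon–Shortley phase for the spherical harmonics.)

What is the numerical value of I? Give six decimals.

m-sum = 2 + 4 + 0 = 6 ≠ 0 ⇒ I = 0

0.000000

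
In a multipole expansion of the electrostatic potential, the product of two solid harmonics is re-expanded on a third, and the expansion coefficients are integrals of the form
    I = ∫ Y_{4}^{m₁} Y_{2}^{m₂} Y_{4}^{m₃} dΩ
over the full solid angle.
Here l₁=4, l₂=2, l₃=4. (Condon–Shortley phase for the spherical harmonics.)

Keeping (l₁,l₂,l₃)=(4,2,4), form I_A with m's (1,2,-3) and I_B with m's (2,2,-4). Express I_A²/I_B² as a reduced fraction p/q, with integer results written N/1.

l's match ⇒ only the (l;m) 3-j factors differ between A and B.
A: triangle coeff Δ(4,2,4) = 1/13860; Σ_t [2,2]: t=2:+1/480 = 1/480; (3j)²=3/110 [(4 2 4; 1 2 -3)], sign=-1
B: triangle coeff Δ(4,2,4) = 1/13860; Σ_t [2,2]: t=2:+1/2880 = 1/2880; (3j)²=2/165 [(4 2 4; 2 2 -4)], sign=+1
I_A²/I_B² = (3/110)/(2/165) = 9/4

9/4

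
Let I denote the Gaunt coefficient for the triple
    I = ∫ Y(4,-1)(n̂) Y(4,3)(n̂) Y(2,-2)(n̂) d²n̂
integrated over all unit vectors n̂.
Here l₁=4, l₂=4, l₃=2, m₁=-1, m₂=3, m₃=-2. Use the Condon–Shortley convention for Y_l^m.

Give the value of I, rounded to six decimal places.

0.159270

Rules hold: Σm=0, L=10 even, 0≤2≤8.
N = 9·9·5 = 405
Δ = 6!·2!·2!/11! = 1/13860
Racah Σ t=2..4: t=2:+1/192 t=3:−1/36 t=4:+1/192 = -5/288
⇒ 3j(4 4 2; 0 0 0)² = 20/693, sgn -1
Racah Σ t=5..5: t=5:−1/480 = -1/480
⇒ 3j(4 4 2; -1 3 -2)² = 3/110, sgn -1
4πI² = N·(3j₀)²·(3jₘ)² = 270/847
I = +1·√(0.318772/4π) = 0.15927046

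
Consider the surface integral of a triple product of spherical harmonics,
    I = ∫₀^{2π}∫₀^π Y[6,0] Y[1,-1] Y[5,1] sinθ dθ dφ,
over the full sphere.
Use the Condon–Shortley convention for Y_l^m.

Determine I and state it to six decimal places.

Checks pass: Σm=0; 12 even; l₃=5∈[5,7].
(2·6+1)(2·1+1)(2·5+1) = 429
Δ: 2! 10! 0! / 13! → 1/858
sum: t=1:−1/14400 = -1/14400
3j²(6 1 5; 0 0 0) = Δ·Π!·Σ² = 6/143  (sign +1)
sum: t=0:+1/34560 = 1/34560
3j²(6 1 5; 0 -1 1) = Δ·Π!·Σ² = 5/286  (sign +1)
combine: 4πI² = 429·6/143·5/286 = 45/143
take √, sign +1: I = 0.15824621

0.158246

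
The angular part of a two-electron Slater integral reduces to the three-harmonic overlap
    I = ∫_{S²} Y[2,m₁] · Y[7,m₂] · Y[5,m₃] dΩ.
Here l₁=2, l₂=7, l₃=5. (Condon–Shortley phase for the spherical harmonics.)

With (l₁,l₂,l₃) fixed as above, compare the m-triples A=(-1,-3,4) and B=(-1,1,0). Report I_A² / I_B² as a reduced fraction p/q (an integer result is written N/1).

5/42

Same 2,7,5: normalisation and zero-m 3j drop out of the ratio.
A: Δ: 4! 0! 10! / 15! → 1/15015; sum: t=3:−1/2177280 = -1/2177280; 3j²(2 7 5; -1 -3 4) = Δ·Π!·Σ² = 8/3003  (sign +1)
B: Δ: 4! 0! 10! / 15! → 1/15015; sum: t=3:−1/86400 = -1/86400; 3j²(2 7 5; -1 1 0) = Δ·Π!·Σ² = 16/715  (sign +1)
I_A²/I_B² = (8/3003)/(16/715) = 5/42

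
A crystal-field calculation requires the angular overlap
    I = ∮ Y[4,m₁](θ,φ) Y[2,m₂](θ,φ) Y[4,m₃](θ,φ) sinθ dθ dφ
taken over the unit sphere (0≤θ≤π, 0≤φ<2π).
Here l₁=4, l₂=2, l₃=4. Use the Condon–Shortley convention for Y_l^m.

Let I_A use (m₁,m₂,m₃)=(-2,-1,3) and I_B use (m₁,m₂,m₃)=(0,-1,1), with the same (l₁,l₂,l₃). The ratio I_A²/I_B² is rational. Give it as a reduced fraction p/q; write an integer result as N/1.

35/2

Same 4,2,4: normalisation and zero-m 3j drop out of the ratio.
A: Δ: 2! 6! 2! / 11! → 1/13860; sum: t=0:+1/1440 t=1:−1/240 = -1/288; 3j²(4 2 4; -2 -1 3) = Δ·Π!·Σ² = 5/132  (sign +1)
B: Δ: 2! 6! 2! / 11! → 1/13860; sum: t=0:+1/96 t=1:−1/72 = -1/288; 3j²(4 2 4; 0 -1 1) = Δ·Π!·Σ² = 1/462  (sign +1)
I_A²/I_B² = (5/132)/(1/462) = 35/2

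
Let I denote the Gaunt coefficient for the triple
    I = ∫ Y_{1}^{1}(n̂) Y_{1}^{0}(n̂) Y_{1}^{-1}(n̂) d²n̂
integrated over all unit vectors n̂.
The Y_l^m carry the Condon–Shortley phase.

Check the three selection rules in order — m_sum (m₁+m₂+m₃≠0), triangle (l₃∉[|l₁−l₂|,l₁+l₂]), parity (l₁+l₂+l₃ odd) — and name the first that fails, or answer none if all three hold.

m₁+m₂+m₃ = 1 + 0 − 1 = 0  ✓
triangle: |1−1|=0 ≤ l₃=1 ≤ 1+1=2  ✓
parity: l₁+l₂+l₃ = 3 is odd  ✗

parity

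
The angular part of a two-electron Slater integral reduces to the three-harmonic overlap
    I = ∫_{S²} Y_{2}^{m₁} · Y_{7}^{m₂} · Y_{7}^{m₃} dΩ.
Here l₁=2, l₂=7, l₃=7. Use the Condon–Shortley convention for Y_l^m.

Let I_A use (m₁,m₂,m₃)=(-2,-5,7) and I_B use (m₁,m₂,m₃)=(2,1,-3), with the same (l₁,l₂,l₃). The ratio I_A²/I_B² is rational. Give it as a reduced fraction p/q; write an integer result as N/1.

l's match ⇒ only the (l;m) 3-j factors differ between A and B.
A: triangle coeff Δ(2,7,7) = 1/185640; Σ_t [2,2]: t=2:+1/1916006400 = 1/1916006400; (3j)²=1/340 [(2 7 7; -2 -5 7)], sign=+1
B: triangle coeff Δ(2,7,7) = 1/185640; Σ_t [0,0]: t=0:+1/3870720 = 1/3870720; (3j)²=135/6188 [(2 7 7; 2 1 -3)], sign=+1
I_A²/I_B² = (1/340)/(135/6188) = 91/675

91/675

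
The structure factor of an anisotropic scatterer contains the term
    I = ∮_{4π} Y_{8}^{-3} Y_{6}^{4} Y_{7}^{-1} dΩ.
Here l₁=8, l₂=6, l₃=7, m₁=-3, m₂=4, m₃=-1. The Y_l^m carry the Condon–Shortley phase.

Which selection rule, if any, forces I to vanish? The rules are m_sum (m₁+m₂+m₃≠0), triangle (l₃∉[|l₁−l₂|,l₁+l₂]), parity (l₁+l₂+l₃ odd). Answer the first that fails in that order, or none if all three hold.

azimuthal sum: -3 + 4 − 1 = 0  ✓
2 ≤ 7 ≤ 14 (triangle on l)  ✓
L = 8 + 6 + 7 = 21 (odd)  ✗

parity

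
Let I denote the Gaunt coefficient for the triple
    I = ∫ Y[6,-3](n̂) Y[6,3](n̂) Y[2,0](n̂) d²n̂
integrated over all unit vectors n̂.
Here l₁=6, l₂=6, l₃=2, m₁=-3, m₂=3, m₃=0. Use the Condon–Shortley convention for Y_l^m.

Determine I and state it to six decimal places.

Rules hold: Σm=0, L=14 even, 0≤2≤12.
N = 13·13·5 = 845
Δ = 10!·2!·2!/15! = 1/90090
Racah Σ t=4..6: t=4:+1/69120 t=5:−1/14400 t=6:+1/69120 = -7/172800
⇒ 3j(6 6 2; 0 0 0)² = 14/715, sgn -1
Racah Σ t=7..9: t=7:−1/120960 t=8:+1/80640 t=9:−1/1451520 = 1/290304
⇒ 3j(6 6 2; -3 3 0)² = 5/2002, sgn +1
4πI² = N·(3j₀)²·(3jₘ)² = 5/121
I = -1·√(0.0413223/4π) = -0.05734392

-0.057344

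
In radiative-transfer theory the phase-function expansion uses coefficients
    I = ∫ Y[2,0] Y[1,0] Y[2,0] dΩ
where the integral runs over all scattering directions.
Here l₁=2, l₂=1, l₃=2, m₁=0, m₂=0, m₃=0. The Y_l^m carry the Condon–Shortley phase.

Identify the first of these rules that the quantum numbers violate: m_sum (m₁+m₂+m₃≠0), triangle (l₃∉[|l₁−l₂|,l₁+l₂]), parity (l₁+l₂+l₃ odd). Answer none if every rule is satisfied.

parity

azimuthal sum: 0 + 0 + 0 = 0  ✓
1 ≤ 2 ≤ 3 (triangle on l)  ✓
L = 2 + 1 + 2 = 5 (odd)  ✗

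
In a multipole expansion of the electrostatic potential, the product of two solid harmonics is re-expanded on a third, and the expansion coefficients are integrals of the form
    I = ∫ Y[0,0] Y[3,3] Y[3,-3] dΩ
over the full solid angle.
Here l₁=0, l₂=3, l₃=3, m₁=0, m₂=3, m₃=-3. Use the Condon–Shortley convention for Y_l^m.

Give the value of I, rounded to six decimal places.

m-sum 0 ✓  L=6 even ✓  3≤3≤3 ✓
Π(2lᵢ+1) = 1×7×7 = 49
triangle coeff Δ(0,3,3) = 1/7
Σ_t [0,0]: t=0:+1/36 = 1/36
(3j)²=1/7 [(0 3 3; 0 0 0)], sign=-1
Σ_t [0,0]: t=0:+1/720 = 1/720
(3j)²=1/7 [(0 3 3; 0 3 -3)], sign=+1
⇒ 4πI² = 1/1
I = (-1)√(1/1/(4π)) = -0.28209479

-0.282095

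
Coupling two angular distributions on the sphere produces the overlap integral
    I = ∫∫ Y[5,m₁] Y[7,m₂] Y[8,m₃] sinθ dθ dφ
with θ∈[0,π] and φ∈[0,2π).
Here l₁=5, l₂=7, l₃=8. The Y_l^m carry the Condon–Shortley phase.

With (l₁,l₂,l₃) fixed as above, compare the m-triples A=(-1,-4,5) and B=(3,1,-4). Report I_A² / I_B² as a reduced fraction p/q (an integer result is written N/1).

Shared (l₁,l₂,l₃)=(5,7,8): N and (l;000)² cancel in I_A²/I_B².
A: Δ = 4!·6!·10!/21! = 1/814773960; Racah Σ t=0..3: t=0:+1/522547200 t=1:−1/58060800 t=2:+1/69672960 t=3:−1/783820800 = -1/447897600; ⇒ 3j(5 7 8; -1 -4 5)² = 11/11628, sgn +1
B: Δ = 4!·6!·10!/21! = 1/814773960; Racah Σ t=0..2: t=0:+1/92897280 t=1:−1/21772800 t=2:+1/49766400 = -1/66355200; ⇒ 3j(5 7 8; 3 1 -4)² = 63/8398, sgn -1
I_A²/I_B² = (11/11628)/(63/8398) = 143/1134

143/1134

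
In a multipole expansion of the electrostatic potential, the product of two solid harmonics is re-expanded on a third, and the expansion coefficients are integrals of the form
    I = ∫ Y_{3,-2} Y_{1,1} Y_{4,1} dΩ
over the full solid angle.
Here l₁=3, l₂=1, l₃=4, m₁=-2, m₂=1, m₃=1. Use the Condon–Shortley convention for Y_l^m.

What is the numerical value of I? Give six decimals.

Checks pass: Σm=0; 8 even; l₃=4∈[2,4].
(2·3+1)(2·1+1)(2·4+1) = 189
Δ: 0! 6! 2! / 9! → 1/252
sum: t=0:+1/36 = 1/36
3j²(3 1 4; 0 0 0) = Δ·Π!·Σ² = 4/63  (sign +1)
sum: t=0:+1/240 = 1/240
3j²(3 1 4; -2 1 1) = Δ·Π!·Σ² = 1/84  (sign -1)
combine: 4πI² = 189·4/63·1/84 = 1/7
take √, sign -1: I = -0.10662181

-0.106622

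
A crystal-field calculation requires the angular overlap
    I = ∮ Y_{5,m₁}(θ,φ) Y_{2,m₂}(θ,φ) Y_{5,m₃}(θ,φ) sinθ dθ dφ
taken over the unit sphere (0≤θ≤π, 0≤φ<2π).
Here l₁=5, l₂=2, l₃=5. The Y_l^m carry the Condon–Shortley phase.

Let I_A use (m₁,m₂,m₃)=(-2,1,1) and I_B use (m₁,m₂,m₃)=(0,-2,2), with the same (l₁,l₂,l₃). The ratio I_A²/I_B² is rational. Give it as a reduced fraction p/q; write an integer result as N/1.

l's match ⇒ only the (l;m) 3-j factors differ between A and B.
A: triangle coeff Δ(5,2,5) = 1/38610; Σ_t [1,2]: t=1:−1/2880 t=2:+1/1440 = 1/2880; (3j)²=7/715 [(5 2 5; -2 1 1)], sign=+1
B: triangle coeff Δ(5,2,5) = 1/38610; Σ_t [0,0]: t=0:+1/2880 = 1/2880; (3j)²=14/429 [(5 2 5; 0 -2 2)], sign=-1
I_A²/I_B² = (7/715)/(14/429) = 3/10

3/10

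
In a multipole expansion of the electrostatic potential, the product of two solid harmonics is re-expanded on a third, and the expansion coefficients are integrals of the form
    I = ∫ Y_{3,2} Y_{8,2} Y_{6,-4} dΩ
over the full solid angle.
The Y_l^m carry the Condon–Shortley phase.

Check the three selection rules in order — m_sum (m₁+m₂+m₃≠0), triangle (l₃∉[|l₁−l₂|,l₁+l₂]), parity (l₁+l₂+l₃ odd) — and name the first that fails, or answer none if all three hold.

parity

m₁+m₂+m₃ = 2 + 2 − 4 = 0  ✓
triangle: |3−8|=5 ≤ l₃=6 ≤ 3+8=11  ✓
parity: l₁+l₂+l₃ = 17 is odd  ✗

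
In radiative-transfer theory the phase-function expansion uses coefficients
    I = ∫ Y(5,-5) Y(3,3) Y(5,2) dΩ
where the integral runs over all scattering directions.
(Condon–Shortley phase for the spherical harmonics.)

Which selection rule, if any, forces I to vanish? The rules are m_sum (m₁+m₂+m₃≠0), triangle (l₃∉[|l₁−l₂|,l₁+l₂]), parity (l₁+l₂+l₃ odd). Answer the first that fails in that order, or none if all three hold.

m₁+m₂+m₃ = -5 + 3 + 2 = 0  ✓
triangle: |5−3|=2 ≤ l₃=5 ≤ 5+3=8  ✓
parity: l₁+l₂+l₃ = 13 is odd  ✗

parity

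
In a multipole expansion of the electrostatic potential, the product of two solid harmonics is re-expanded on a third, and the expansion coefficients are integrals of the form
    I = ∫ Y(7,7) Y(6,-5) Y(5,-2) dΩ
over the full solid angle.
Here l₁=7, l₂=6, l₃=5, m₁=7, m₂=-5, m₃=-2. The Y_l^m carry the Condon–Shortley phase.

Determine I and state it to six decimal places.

0.175597

Rules hold: Σm=0, L=18 even, 1≤5≤13.
N = 15·13·11 = 2145
Δ = 8!·6!·4!/19! = 1/174594420
Racah Σ t=2..6: t=2:+1/4147200 t=3:−1/207360 t=4:+1/82944 t=5:−1/207360 t=6:+1/4147200 = 1/345600
⇒ 3j(7 6 5; 0 0 0)² = 420/46189, sgn -1
Racah Σ t=0..0: t=0:+1/174182400 = 1/174182400
⇒ 3j(7 6 5; 7 -5 -2)² = 77/3876, sgn -1
4πI² = N·(3j₀)²·(3jₘ)² = 40425/104329
I = +1·√(0.387476/4π) = 0.17559719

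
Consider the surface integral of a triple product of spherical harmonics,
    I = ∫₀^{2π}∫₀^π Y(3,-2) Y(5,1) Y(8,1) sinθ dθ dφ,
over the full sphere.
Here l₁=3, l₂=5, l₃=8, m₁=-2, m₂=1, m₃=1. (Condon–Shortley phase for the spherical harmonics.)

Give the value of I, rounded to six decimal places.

-0.124685

m-sum 0 ✓  L=16 even ✓  2≤8≤8 ✓
Π(2lᵢ+1) = 7×11×17 = 1309
triangle coeff Δ(3,5,8) = 1/136136
Σ_t [0,0]: t=0:+1/518400 = 1/518400
(3j)²=56/2431 [(3 5 8; 0 0 0)], sign=+1
Σ_t [0,0]: t=0:+1/2073600 = 1/2073600
(3j)²=63/9724 [(3 5 8; -2 1 1)], sign=-1
⇒ 4πI² = 6174/31603
I = (-1)√(6174/31603/(4π)) = -0.12468500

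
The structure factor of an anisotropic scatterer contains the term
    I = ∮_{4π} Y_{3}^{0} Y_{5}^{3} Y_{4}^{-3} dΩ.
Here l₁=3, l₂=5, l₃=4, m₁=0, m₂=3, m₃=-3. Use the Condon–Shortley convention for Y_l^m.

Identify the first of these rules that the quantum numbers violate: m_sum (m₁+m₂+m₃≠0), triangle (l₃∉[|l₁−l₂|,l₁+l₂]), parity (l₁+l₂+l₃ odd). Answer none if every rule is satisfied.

m₁+m₂+m₃ = 0 + 3 − 3 = 0  ✓
triangle: |3−5|=2 ≤ l₃=4 ≤ 3+5=8  ✓
parity: l₁+l₂+l₃ = 12 is even  ✓

none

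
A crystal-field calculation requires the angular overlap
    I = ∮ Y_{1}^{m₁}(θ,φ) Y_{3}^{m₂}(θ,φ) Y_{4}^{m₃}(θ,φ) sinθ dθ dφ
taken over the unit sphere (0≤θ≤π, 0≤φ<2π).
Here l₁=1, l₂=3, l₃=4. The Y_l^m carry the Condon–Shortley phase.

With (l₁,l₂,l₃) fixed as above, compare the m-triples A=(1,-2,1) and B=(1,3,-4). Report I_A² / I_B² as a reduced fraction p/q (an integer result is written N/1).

Same 1,3,4: normalisation and zero-m 3j drop out of the ratio.
A: Δ: 0! 2! 6! / 9! → 1/252; sum: t=0:+1/240 = 1/240; 3j²(1 3 4; 1 -2 1) = Δ·Π!·Σ² = 1/84  (sign -1)
B: Δ: 0! 2! 6! / 9! → 1/252; sum: t=0:+1/1440 = 1/1440; 3j²(1 3 4; 1 3 -4) = Δ·Π!·Σ² = 1/9  (sign +1)
I_A²/I_B² = (1/84)/(1/9) = 3/28

3/28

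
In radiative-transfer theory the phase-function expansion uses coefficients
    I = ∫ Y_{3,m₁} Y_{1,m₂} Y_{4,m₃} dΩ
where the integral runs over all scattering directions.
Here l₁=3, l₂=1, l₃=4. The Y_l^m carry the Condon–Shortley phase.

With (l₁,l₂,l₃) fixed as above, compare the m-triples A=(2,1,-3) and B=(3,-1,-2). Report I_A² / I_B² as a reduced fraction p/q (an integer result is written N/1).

21/1

Shared (l₁,l₂,l₃)=(3,1,4): N and (l;000)² cancel in I_A²/I_B².
A: Δ = 0!·6!·2!/9! = 1/252; Racah Σ t=0..0: t=0:+1/240 = 1/240; ⇒ 3j(3 1 4; 2 1 -3)² = 1/12, sgn -1
B: Δ = 0!·6!·2!/9! = 1/252; Racah Σ t=0..0: t=0:+1/1440 = 1/1440; ⇒ 3j(3 1 4; 3 -1 -2)² = 1/252, sgn +1
I_A²/I_B² = (1/12)/(1/252) = 21/1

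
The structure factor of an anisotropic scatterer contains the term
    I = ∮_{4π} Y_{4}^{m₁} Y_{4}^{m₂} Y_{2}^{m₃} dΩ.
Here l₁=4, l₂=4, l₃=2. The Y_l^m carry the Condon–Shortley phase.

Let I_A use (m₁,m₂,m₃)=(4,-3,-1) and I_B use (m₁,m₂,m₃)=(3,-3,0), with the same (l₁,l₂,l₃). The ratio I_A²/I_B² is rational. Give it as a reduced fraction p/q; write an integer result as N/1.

12/1

Same 4,4,2: normalisation and zero-m 3j drop out of the ratio.
A: Δ: 6! 2! 2! / 11! → 1/13860; sum: t=0:+1/1440 = 1/1440; 3j²(4 4 2; 4 -3 -1) = Δ·Π!·Σ² = 7/165  (sign -1)
B: Δ: 6! 2! 2! / 11! → 1/13860; sum: t=0:+1/720 t=1:−1/480 = -1/1440; 3j²(4 4 2; 3 -3 0) = Δ·Π!·Σ² = 7/1980  (sign -1)
I_A²/I_B² = (7/165)/(7/1980) = 12/1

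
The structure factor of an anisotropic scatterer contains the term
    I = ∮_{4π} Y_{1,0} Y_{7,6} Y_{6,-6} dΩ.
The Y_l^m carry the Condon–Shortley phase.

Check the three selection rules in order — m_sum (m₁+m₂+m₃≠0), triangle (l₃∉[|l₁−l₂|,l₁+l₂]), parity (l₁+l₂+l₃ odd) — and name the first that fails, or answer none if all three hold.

none

m₁+m₂+m₃ = 0 + 6 − 6 = 0  ✓
triangle: |1−7|=6 ≤ l₃=6 ≤ 1+7=8  ✓
parity: l₁+l₂+l₃ = 14 is even  ✓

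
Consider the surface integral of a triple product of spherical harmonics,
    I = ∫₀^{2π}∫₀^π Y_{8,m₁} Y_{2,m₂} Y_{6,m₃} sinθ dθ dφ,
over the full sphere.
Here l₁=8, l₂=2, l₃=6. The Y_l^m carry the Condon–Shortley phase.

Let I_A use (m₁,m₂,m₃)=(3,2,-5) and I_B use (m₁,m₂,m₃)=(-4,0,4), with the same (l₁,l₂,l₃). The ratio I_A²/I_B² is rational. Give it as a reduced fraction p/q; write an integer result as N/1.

l's match ⇒ only the (l;m) 3-j factors differ between A and B.
A: triangle coeff Δ(8,2,6) = 1/30940; Σ_t [4,4]: t=4:+1/958003200 = 1/958003200; (3j)²=1/6188 [(8 2 6; 3 2 -5)], sign=-1
B: triangle coeff Δ(8,2,6) = 1/30940; Σ_t [2,2]: t=2:+1/29030400 = 1/29030400; (3j)²=99/7735 [(8 2 6; -4 0 4)], sign=+1
I_A²/I_B² = (1/6188)/(99/7735) = 5/396

5/396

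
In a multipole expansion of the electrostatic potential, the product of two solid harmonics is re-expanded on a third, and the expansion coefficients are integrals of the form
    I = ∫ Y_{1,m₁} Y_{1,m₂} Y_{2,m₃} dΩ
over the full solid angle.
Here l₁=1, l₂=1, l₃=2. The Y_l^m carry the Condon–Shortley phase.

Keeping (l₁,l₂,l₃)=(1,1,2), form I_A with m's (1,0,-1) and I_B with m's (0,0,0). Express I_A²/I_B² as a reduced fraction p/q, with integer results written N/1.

3/4

Shared (l₁,l₂,l₃)=(1,1,2): N and (l;000)² cancel in I_A²/I_B².
A: Δ = 0!·2!·2!/5! = 1/30; Racah Σ t=0..0: t=0:+1/2 = 1/2; ⇒ 3j(1 1 2; 1 0 -1)² = 1/10, sgn -1
B: Δ = 0!·2!·2!/5! = 1/30; Racah Σ t=0..0: t=0:+1/1 = 1/1; ⇒ 3j(1 1 2; 0 0 0)² = 2/15, sgn +1
I_A²/I_B² = (1/10)/(2/15) = 3/4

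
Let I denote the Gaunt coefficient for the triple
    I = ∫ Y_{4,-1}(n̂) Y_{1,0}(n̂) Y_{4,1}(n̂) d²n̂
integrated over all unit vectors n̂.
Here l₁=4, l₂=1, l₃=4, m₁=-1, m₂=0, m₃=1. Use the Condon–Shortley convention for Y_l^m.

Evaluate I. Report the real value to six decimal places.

L=9 odd ⇒ parity kills the (l;000) factor ⇒ I = 0

0.000000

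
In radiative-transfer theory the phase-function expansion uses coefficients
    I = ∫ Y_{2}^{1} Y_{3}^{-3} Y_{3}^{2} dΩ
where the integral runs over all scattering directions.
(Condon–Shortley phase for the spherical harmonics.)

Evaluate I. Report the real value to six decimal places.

Checks pass: Σm=0; 8 even; l₃=3∈[1,5].
(2·2+1)(2·3+1)(2·3+1) = 245
Δ: 2! 2! 4! / 9! → 1/3780
sum: t=0:+1/24 t=1:−1/4 t=2:+1/24 = -1/6
3j²(2 3 3; 0 0 0) = Δ·Π!·Σ² = 4/105  (sign +1)
sum: t=0:+1/48 = 1/48
3j²(2 3 3; 1 -3 2) = Δ·Π!·Σ² = 5/84  (sign -1)
combine: 4πI² = 245·4/105·5/84 = 5/9
take √, sign -1: I = -0.21026104

-0.210261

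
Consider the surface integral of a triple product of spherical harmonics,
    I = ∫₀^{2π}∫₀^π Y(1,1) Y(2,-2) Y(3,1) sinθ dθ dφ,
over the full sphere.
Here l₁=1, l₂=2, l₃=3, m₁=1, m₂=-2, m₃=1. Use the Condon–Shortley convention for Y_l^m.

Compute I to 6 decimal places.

-0.082589

Rules hold: Σm=0, L=6 even, 1≤3≤3.
N = 3·5·7 = 105
Δ = 0!·2!·4!/7! = 1/105
Racah Σ t=0..0: t=0:+1/4 = 1/4
⇒ 3j(1 2 3; 0 0 0)² = 3/35, sgn -1
Racah Σ t=0..0: t=0:+1/48 = 1/48
⇒ 3j(1 2 3; 1 -2 1)² = 1/105, sgn +1
4πI² = N·(3j₀)²·(3jₘ)² = 3/35
I = -1·√(0.0857143/4π) = -0.08258890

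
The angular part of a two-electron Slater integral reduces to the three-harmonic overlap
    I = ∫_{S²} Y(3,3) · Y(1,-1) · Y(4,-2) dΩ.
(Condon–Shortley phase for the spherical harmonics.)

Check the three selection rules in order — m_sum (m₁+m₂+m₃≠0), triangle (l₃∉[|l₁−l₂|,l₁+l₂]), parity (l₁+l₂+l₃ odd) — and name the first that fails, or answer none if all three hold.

m₁+m₂+m₃ = 3 − 1 − 2 = 0  ✓
triangle: |3−1|=2 ≤ l₃=4 ≤ 3+1=4  ✓
parity: l₁+l₂+l₃ = 8 is even  ✓

none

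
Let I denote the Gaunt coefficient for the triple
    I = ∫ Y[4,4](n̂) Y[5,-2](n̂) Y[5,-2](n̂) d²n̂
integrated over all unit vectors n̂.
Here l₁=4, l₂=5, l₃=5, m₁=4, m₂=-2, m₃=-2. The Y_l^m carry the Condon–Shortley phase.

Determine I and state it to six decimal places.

0.181552

Rules hold: Σm=0, L=14 even, 1≤5≤9.
N = 9·11·11 = 1089
Δ = 4!·4!·6!/15! = 1/3153150
Racah Σ t=0..4: t=0:+1/69120 t=1:−1/1728 t=2:+1/576 t=3:−1/1728 t=4:+1/69120 = 7/11520
⇒ 3j(4 5 5; 0 0 0)² = 2/143, sgn -1
Racah Σ t=0..0: t=0:+1/20736 = 1/20736
⇒ 3j(4 5 5; 4 -2 -2)² = 35/1287, sgn -1
4πI² = N·(3j₀)²·(3jₘ)² = 70/169
I = +1·√(0.414201/4π) = 0.18155187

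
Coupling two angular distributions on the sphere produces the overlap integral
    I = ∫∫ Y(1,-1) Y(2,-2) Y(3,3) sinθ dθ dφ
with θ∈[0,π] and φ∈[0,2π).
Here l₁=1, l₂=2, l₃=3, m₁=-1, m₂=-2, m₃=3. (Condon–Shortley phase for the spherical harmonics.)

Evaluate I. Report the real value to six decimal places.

-0.319865

Checks pass: Σm=0; 6 even; l₃=3∈[1,3].
(2·1+1)(2·2+1)(2·3+1) = 105
Δ: 0! 2! 4! / 7! → 1/105
sum: t=0:+1/4 = 1/4
3j²(1 2 3; 0 0 0) = Δ·Π!·Σ² = 3/35  (sign -1)
sum: t=0:+1/48 = 1/48
3j²(1 2 3; -1 -2 3) = Δ·Π!·Σ² = 1/7  (sign +1)
combine: 4πI² = 105·3/35·1/7 = 9/7
take √, sign -1: I = -0.31986543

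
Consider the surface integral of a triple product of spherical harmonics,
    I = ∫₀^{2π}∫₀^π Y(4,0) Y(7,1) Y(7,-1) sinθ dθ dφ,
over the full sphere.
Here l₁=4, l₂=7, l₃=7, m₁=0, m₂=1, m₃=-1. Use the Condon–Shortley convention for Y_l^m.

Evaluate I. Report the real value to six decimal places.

m-sum 0 ✓  L=18 even ✓  3≤7≤11 ✓
Π(2lᵢ+1) = 9×15×15 = 2025
triangle coeff Δ(4,7,7) = 1/58198140
Σ_t [0,4]: t=0:+1/17418240 t=1:−1/622080 t=2:+1/230400 t=3:−1/622080 t=4:+1/17418240 = 1/806400
(3j)²=2268/230945 [(4 7 7; 0 0 0)], sign=-1
Σ_t [0,4]: t=0:+1/46448640 t=1:−1/1088640 t=2:+1/276480 t=3:−1/518400 t=4:+1/9953280 = 23/25804800
(3j)²=42849/6466460 [(4 7 7; 0 1 -1)], sign=+1
⇒ 4πI² = 281132289/2133423721
I = (-1)√(281132289/2133423721/(4π)) = -0.10240281

-0.102403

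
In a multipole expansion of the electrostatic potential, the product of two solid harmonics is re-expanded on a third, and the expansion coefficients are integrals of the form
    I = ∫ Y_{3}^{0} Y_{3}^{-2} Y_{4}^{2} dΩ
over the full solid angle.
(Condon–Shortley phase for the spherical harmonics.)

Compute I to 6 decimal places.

m-sum 0 ✓  L=10 even ✓  0≤4≤6 ✓
Π(2lᵢ+1) = 7×7×9 = 441
triangle coeff Δ(3,3,4) = 1/34650
Σ_t [0,2]: t=0:+1/72 t=1:−1/16 t=2:+1/72 = -5/144
(3j)²=2/77 [(3 3 4; 0 0 0)], sign=-1
Σ_t [0,1]: t=0:+1/72 t=1:−1/96 = 1/288
(3j)²=1/462 [(3 3 4; 0 -2 2)], sign=+1
⇒ 4πI² = 3/121
I = (-1)√(3/121/(4π)) = -0.04441841

-0.044418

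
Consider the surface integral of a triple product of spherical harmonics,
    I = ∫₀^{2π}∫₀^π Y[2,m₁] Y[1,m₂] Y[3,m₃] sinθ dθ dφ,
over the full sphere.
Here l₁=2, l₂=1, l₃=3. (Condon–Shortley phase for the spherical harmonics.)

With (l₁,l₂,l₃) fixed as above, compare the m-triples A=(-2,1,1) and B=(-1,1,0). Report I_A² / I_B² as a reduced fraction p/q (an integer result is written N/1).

Shared (l₁,l₂,l₃)=(2,1,3): N and (l;000)² cancel in I_A²/I_B².
A: Δ = 0!·4!·2!/7! = 1/105; Racah Σ t=0..0: t=0:+1/48 = 1/48; ⇒ 3j(2 1 3; -2 1 1)² = 1/105, sgn +1
B: Δ = 0!·4!·2!/7! = 1/105; Racah Σ t=0..0: t=0:+1/12 = 1/12; ⇒ 3j(2 1 3; -1 1 0)² = 1/35, sgn -1
I_A²/I_B² = (1/105)/(1/35) = 1/3

1/3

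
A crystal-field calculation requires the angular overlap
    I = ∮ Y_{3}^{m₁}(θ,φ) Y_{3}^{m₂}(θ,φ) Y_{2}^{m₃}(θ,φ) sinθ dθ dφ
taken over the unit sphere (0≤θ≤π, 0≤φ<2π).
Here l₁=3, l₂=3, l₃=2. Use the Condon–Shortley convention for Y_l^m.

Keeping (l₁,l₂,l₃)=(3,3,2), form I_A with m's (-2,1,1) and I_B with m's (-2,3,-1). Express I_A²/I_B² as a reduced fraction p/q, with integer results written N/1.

3/5

Same 3,3,2: normalisation and zero-m 3j drop out of the ratio.
A: Δ: 4! 2! 2! / 9! → 1/3780; sum: t=3:−1/12 t=4:+1/48 = -1/16; 3j²(3 3 2; -2 1 1) = Δ·Π!·Σ² = 1/28  (sign +1)
B: Δ: 4! 2! 2! / 9! → 1/3780; sum: t=4:+1/48 = 1/48; 3j²(3 3 2; -2 3 -1) = Δ·Π!·Σ² = 5/84  (sign -1)
I_A²/I_B² = (1/28)/(5/84) = 3/5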